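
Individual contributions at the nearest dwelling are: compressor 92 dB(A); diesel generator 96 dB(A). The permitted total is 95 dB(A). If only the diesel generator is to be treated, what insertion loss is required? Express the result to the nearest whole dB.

4 dB

The untreated sources together contribute 10^(92/10) = 1.585e+09, i.e. 92.00 dB(A).
The limit corresponds to 10^(95/10) = 3.162e+09; subtracting the fixed part leaves 1.577e+09 for the diesel generator, i.e. 91.98 dB(A).
Required insertion loss = 96 − 91.98 = 4.02 dB.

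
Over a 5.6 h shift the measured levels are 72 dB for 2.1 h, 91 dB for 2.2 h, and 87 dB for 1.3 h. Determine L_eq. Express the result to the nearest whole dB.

Weight each interval's intensity by its duration and average over T = 5.6 h:
Σ tᵢ·10^(Lᵢ/10) = 2.1·10^(72/10) + 2.2·10^(91/10) + 1.3·10^(87/10) = 3.454e+09.
L_eq = 10·log₁₀(3.454e+09/5.6) = 87.90 dB.

88 dB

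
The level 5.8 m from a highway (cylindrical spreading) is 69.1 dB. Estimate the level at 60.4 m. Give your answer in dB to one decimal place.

58.9 dB

For a line source, L₂ = L₁ − 10·log₁₀(r₂/r₁).
L₂ = 69.1 − 10·log₁₀(60.4/5.8) = 69.1 − 10.176 = 58.92 dB.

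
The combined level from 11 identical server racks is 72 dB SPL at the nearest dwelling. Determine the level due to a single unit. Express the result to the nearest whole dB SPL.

Dividing the total intensity by 11 lowers the level by 10·log₁₀ 11 = 10.414 dB: L₁ = 72 − 10.414.

62 dB SPL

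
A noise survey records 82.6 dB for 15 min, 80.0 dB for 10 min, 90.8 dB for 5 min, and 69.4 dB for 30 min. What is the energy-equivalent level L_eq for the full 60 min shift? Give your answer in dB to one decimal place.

82.2 dB

L_eq = 10·log₁₀[(1/T)·Σ tᵢ·10^(Lᵢ/10)] with T = 60 min.
Σ tᵢ·10^(Lᵢ/10) = 15·10^(82.6/10) + 10·10^(80.0/10) + 5·10^(90.8/10) + 30·10^(69.4/10) = 1.000e+10.
L_eq = 10·log₁₀(1.000e+10/60) = 82.22 dB.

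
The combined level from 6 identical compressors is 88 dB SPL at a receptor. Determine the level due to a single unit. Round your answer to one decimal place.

80.2 dB SPL

For N identical incoherent sources L_total = L₁ + 10·log₁₀ N, so L₁ = 88 − 10·log₁₀(6) = 88 − 7.782.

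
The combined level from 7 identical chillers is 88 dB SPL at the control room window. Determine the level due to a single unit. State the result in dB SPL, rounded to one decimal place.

7 equal contributions raise the level by 10·log₁₀ 7 = 8.451 dB, so each unit alone gives 88 − 8.451.

79.5 dB SPL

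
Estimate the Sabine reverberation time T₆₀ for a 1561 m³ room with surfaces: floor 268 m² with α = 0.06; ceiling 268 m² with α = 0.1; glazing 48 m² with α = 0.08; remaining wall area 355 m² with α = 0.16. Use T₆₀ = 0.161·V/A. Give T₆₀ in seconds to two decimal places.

Summing Sᵢαᵢ: 268·0.06 + 268·0.1 + 48·0.08 + 355·0.16 = 103.52 m².
T₆₀ = 0.161·V/A = 0.161·1561/103.52 = 2.428 s.

2.43 s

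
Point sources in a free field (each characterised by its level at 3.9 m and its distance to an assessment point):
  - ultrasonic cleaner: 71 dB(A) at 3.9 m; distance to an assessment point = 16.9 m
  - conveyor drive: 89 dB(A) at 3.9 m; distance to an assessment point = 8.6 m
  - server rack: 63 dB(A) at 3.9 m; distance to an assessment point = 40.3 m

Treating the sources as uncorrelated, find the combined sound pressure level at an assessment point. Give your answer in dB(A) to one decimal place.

First find each source's level at the receiver (point-source: −20·log₁₀(r/r_ref)), then combine on an intensity basis.
ultrasonic cleaner: 71 − 20·log₁₀(16.9/3.9) = 71 − 12.74 = 58.26 dB(A).
conveyor drive: 89 − 20·log₁₀(8.6/3.9) = 89 − 6.87 = 82.13 dB(A).
server rack: 63 − 20·log₁₀(40.3/3.9) = 63 − 20.28 = 42.72 dB(A).
Σ 10^(L/10) = 1.640e+08 → L_total = 10·log₁₀(1.640e+08) = 82.15 dB(A).

82.1 dB(A)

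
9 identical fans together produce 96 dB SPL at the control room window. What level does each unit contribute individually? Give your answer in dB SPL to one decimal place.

86.5 dB SPL

Dividing the total intensity by 9 lowers the level by 10·log₁₀ 9 = 9.542 dB: L₁ = 96 − 9.542.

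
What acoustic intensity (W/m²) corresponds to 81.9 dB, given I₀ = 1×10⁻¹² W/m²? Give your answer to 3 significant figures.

I/I₀ = 10^(81.9/10) = 1.549e+08, so I = 1.549e+08 × 10⁻¹² W/m².

0.000155 W/m²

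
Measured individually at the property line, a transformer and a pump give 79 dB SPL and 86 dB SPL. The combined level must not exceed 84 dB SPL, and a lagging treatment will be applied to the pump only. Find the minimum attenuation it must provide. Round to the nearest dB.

4 dB

The untreated sources together contribute 10^(79/10) = 7.943e+07, i.e. 79.00 dB SPL.
The limit corresponds to 10^(84/10) = 2.512e+08; subtracting the fixed part leaves 1.718e+08 for the pump, i.e. 82.35 dB SPL.
So the pump must be reduced from 86 to 82.35 dB SPL: IL = 3.65 dB.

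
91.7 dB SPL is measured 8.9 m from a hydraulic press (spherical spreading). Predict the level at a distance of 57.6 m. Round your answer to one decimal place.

75.5 dB SPL

Spherical spreading from a point source gives a 20·log₁₀(r₂/r₁) drop.
L₂ = 91.7 − 20·log₁₀(57.6/8.9) = 91.7 − 16.221 = 75.48 dB SPL.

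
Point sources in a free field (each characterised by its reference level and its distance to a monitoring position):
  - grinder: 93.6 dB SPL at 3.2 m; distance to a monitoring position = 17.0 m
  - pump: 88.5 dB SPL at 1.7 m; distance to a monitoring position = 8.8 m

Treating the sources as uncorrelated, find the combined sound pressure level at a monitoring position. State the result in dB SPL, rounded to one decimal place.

Apply inverse-square spreading to bring every level to the receiver, then sum 10^(L/10).
grinder: 93.6 − 20·log₁₀(17.0/3.2) = 93.6 − 14.51 = 79.09 dB SPL.
pump: 88.5 − 20·log₁₀(8.8/1.7) = 88.5 − 14.28 = 74.22 dB SPL.
Σ 10^(L/10) = 1.076e+08 → L_total = 10·log₁₀(1.076e+08) = 80.32 dB SPL.

80.3 dB SPL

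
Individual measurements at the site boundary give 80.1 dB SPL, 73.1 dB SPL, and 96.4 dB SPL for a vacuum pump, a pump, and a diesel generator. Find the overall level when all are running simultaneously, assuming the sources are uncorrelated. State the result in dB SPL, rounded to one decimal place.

96.5 dB SPL

Incoherent sources combine by intensity addition: L_total = 10·log₁₀(Σ 10^(L_i/10)).
Σ 10^(L/10) = 10^(80.1/10) + 10^(73.1/10) + 10^(96.4/10) = 4.488e+09.
L_total = 10·log₁₀(4.488e+09) = 96.52 dB SPL.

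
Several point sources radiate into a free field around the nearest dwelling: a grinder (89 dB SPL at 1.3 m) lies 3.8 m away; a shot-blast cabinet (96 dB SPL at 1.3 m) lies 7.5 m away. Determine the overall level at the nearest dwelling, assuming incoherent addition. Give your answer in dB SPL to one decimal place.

First find each source's level at the receiver (point-source: −20·log₁₀(r/r_ref)), then combine on an intensity basis.
grinder: 89 − 20·log₁₀(3.8/1.3) = 89 − 9.32 = 79.68 dB SPL.
shot-blast cabinet: 96 − 20·log₁₀(7.5/1.3) = 96 − 15.22 = 80.78 dB SPL.
Σ 10^(L/10) = 2.126e+08 → L_total = 10·log₁₀(2.126e+08) = 83.28 dB SPL.

83.3 dB SPL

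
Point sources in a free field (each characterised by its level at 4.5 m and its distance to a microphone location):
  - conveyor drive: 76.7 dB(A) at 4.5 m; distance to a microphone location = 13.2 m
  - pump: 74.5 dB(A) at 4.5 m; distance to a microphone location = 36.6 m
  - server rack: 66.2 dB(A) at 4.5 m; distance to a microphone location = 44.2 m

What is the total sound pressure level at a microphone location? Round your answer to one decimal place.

67.7 dB(A)

Propagate each source to the receiver with L = L_ref − 20·log₁₀(r/r_ref), then add intensities.
conveyor drive: 76.7 − 20·log₁₀(13.2/4.5) = 76.7 − 9.35 = 67.35 dB(A).
pump: 74.5 − 20·log₁₀(36.6/4.5) = 74.5 − 18.21 = 56.29 dB(A).
server rack: 66.2 − 20·log₁₀(44.2/4.5) = 66.2 − 19.84 = 46.36 dB(A).
Σ 10^(L/10) = 5.905e+06 → L_total = 10·log₁₀(5.905e+06) = 67.71 dB(A).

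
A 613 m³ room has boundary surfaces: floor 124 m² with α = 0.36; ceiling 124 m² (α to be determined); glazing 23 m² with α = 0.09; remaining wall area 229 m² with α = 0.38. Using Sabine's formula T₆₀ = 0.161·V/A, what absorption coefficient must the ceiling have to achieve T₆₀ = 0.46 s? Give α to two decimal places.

0.65

Required total absorption A = 0.161·613/0.46 = 214.55 m².
Absorption from the other surfaces = 124·0.36 + 23·0.09 + 229·0.38 = 133.73 m², so the ceiling must supply 80.82 m² over 124 m².
α = 80.82/124 = 0.652.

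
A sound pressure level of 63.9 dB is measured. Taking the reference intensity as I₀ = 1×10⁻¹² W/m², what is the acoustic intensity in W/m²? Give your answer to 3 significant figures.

L = 10·log₁₀(I/I₀) ⇒ I = I₀·10^(L/10) = 10⁻¹² × 10^6.39.

2.45e-06 W/m²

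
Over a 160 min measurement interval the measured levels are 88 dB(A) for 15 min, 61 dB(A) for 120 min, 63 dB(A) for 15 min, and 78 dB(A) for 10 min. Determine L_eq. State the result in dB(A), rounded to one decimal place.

L_eq = 10·log₁₀[(1/T)·Σ tᵢ·10^(Lᵢ/10)] with T = 160 min.
Σ tᵢ·10^(Lᵢ/10) = 15·10^(88/10) + 120·10^(61/10) + 15·10^(63/10) + 10·10^(78/10) = 1.028e+10.
L_eq = 10·log₁₀(1.028e+10/160) = 78.08 dB(A).

78.1 dB(A)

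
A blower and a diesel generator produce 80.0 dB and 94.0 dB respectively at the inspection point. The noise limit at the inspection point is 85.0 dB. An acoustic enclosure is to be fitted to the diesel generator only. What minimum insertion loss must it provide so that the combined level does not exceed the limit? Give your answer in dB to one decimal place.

Fixed contribution from the other source: Σ 10^(L/10) = 10^(80.0/10) = 1.000e+08 (80.00 dB).
To meet 85.0 dB overall, the treated diesel generator may contribute at most 10^(85.0/10) − 1.000e+08 = 2.162e+08, i.e. 83.35 dB.
Required insertion loss = 94.0 − 83.35 = 10.65 dB.

10.7 dB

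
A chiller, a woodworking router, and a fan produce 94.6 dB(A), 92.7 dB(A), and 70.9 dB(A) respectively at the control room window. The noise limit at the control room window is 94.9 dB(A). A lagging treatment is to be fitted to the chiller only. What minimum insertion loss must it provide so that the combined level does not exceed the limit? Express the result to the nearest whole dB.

The untreated sources together contribute 10^(92.7/10) + 10^(70.9/10) = 1.874e+09, i.e. 92.73 dB(A).
The limit corresponds to 10^(94.9/10) = 3.090e+09; subtracting the fixed part leaves 1.216e+09 for the chiller, i.e. 90.85 dB(A).
So the chiller must be reduced from 94.6 to 90.85 dB(A): IL = 3.75 dB.

4 dB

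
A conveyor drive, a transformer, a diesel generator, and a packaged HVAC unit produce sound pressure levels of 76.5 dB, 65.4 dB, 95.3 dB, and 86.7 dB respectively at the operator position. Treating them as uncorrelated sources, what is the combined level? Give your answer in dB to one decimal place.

For uncorrelated sources the intensities add, so convert each level to linear form, sum, and take 10·log₁₀ of the total.
Σ 10^(L/10) = 10^(76.5/10) + 10^(65.4/10) + 10^(95.3/10) + 10^(86.7/10) = 3.904e+09.
L_total = 10·log₁₀(3.904e+09) = 95.92 dB.

95.9 dB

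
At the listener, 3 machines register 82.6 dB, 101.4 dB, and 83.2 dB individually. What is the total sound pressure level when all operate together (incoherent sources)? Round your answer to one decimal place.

Incoherent sources combine by intensity addition: L_total = 10·log₁₀(Σ 10^(L_i/10)).
Σ 10^(L/10) = 10^(82.6/10) + 10^(101.4/10) + 10^(83.2/10) = 1.419e+10.
L_total = 10·log₁₀(1.419e+10) = 101.52 dB.

101.5 dB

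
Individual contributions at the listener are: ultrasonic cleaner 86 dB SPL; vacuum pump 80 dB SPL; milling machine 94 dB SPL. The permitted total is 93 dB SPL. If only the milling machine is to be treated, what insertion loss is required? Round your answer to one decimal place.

2.2 dB

The untreated sources together contribute 10^(86/10) + 10^(80/10) = 4.981e+08, i.e. 86.97 dB SPL.
The limit corresponds to 10^(93/10) = 1.995e+09; subtracting the fixed part leaves 1.497e+09 for the milling machine, i.e. 91.75 dB SPL.
So the milling machine must be reduced from 94 to 91.75 dB SPL: IL = 2.25 dB.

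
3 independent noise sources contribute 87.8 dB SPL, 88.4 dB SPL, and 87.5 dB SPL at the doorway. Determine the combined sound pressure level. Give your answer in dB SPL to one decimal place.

92.7 dB SPL

For uncorrelated sources the intensities add, so convert each level to linear form, sum, and take 10·log₁₀ of the total.
Σ 10^(L/10) = 10^(87.8/10) + 10^(88.4/10) + 10^(87.5/10) = 1.857e+09.
L_total = 10·log₁₀(1.857e+09) = 92.69 dB SPL.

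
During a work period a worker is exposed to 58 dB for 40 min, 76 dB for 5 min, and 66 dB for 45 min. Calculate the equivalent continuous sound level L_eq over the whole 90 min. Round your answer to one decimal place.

Weight each interval's intensity by its duration and average over T = 90 min:
Σ tᵢ·10^(Lᵢ/10) = 40·10^(58/10) + 5·10^(76/10) + 45·10^(66/10) = 4.034e+08.
L_eq = 10·log₁₀(4.034e+08/90) = 66.52 dB.

66.5 dB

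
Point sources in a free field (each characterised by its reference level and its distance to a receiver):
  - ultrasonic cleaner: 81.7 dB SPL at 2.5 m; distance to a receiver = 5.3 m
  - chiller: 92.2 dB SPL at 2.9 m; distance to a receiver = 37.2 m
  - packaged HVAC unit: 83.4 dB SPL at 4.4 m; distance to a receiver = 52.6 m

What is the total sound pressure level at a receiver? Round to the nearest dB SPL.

Apply inverse-square spreading to bring every level to the receiver, then sum 10^(L/10).
ultrasonic cleaner: 81.7 − 20·log₁₀(5.3/2.5) = 81.7 − 6.53 = 75.17 dB SPL.
chiller: 92.2 − 20·log₁₀(37.2/2.9) = 92.2 − 22.16 = 70.04 dB SPL.
packaged HVAC unit: 83.4 − 20·log₁₀(52.6/4.4) = 83.4 − 21.55 = 61.85 dB SPL.
Σ 10^(L/10) = 4.453e+07 → L_total = 10·log₁₀(4.453e+07) = 76.49 dB SPL.

76 dB SPL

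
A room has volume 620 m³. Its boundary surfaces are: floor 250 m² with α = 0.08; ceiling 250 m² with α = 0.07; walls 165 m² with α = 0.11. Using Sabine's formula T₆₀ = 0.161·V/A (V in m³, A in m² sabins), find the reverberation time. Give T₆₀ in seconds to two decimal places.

A = Σ Sᵢαᵢ = 250·0.08 + 250·0.07 + 165·0.11 = 55.65 m².
T₆₀ = 0.161 × 620 / 55.65 = 1.794 s.

1.79 s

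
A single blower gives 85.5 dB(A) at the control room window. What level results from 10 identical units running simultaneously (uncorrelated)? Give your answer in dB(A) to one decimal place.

95.5 dB(A)

With 10 equal, uncorrelated contributions the intensity is 10× that of one unit, giving a rise of 10·log₁₀ 10.
L_total = 85.5 + 10·log₁₀(10) = 85.5 + 10.000 = 95.50 dB(A).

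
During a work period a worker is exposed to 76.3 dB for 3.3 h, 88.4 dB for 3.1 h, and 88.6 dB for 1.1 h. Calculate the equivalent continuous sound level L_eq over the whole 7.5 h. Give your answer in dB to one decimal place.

L_eq = 10·log₁₀[(1/T)·Σ tᵢ·10^(Lᵢ/10)] with T = 7.5 h.
Σ tᵢ·10^(Lᵢ/10) = 3.3·10^(76.3/10) + 3.1·10^(88.4/10) + 1.1·10^(88.6/10) = 3.082e+09.
L_eq = 10·log₁₀(3.082e+09/7.5) = 86.14 dB.

86.1 dB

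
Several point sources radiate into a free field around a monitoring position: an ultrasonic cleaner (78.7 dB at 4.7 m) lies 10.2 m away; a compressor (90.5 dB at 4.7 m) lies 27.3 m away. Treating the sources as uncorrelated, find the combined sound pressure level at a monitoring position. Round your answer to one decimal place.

76.9 dB

First find each source's level at the receiver (point-source: −20·log₁₀(r/r_ref)), then combine on an intensity basis.
ultrasonic cleaner: 78.7 − 20·log₁₀(10.2/4.7) = 78.7 − 6.73 = 71.97 dB.
compressor: 90.5 − 20·log₁₀(27.3/4.7) = 90.5 − 15.28 = 75.22 dB.
Σ 10^(L/10) = 4.900e+07 → L_total = 10·log₁₀(4.900e+07) = 76.90 dB.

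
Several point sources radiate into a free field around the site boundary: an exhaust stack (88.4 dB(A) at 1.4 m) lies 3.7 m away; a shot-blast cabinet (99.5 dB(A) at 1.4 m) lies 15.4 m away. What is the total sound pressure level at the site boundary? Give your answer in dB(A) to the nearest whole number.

Propagate each source to the receiver with L = L_ref − 20·log₁₀(r/r_ref), then add intensities.
exhaust stack: 88.4 − 20·log₁₀(3.7/1.4) = 88.4 − 8.44 = 79.96 dB(A).
shot-blast cabinet: 99.5 − 20·log₁₀(15.4/1.4) = 99.5 − 20.83 = 78.67 dB(A).
Σ 10^(L/10) = 1.727e+08 → L_total = 10·log₁₀(1.727e+08) = 82.37 dB(A).

82 dB(A)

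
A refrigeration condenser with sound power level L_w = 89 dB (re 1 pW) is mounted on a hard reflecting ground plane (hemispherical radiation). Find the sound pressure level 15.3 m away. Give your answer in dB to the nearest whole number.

57 dB

Free-field hemispherical radiation: L_p = L_w − 10·log₁₀(2π·r²), r = 15.3 m.
2π·r² = 1471 m², 10·log₁₀ of that is 31.676 dB.
L_p = 89 − 31.676 = 57.32 dB.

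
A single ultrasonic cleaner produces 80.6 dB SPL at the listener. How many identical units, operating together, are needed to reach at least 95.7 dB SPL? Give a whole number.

N identical sources give L₁ + 10·log₁₀ N, so require 10·log₁₀ N ≥ 95.7 − 80.6 = 15.1 dB.
N ≥ 10^(15.1/10) = 32.359, so N = 33.

33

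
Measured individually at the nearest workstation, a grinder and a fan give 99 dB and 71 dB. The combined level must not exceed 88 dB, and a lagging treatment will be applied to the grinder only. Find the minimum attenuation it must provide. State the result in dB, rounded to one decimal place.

Everything except the grinder sums to 10^(71/10) = 1.259e+07 in linear terms, 71.00 dB.
The limit corresponds to 10^(88/10) = 6.310e+08; subtracting the fixed part leaves 6.184e+08 for the grinder, i.e. 87.91 dB.
Required insertion loss = 99 − 87.91 = 11.09 dB.

11.1 dB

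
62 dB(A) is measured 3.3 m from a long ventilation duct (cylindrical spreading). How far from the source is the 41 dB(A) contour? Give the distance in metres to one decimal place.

415.4 m

The 21.0 dB drop corresponds to a distance ratio of 10^(21.0/10) for a line source.
r₂ = 3.3·10^((62−41)/10) = 3.3·10^(21.0/10) = 415.45 m.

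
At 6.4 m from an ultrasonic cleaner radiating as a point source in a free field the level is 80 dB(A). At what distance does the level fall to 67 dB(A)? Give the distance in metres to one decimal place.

For a point source L₁ − L₂ = 20·log₁₀(r₂/r₁), so r₂ = r₁·10^((L₁−L₂)/20).
r₂ = 6.4·10^((80−67)/20) = 6.4·10^(13.0/20) = 28.59 m.

28.6 m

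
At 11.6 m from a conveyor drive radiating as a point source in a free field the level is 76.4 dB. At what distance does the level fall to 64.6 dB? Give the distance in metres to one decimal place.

45.1 m

The 11.8 dB drop corresponds to a distance ratio of 10^(11.8/20) for a point source.
r₂ = 11.6·10^((76.4−64.6)/20) = 11.6·10^(11.8/20) = 45.13 m.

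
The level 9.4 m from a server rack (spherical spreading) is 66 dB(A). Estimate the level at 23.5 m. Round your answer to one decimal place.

58.0 dB(A)

Point-source attenuation: ΔL = 20·log₁₀(r₂/r₁) = 20·log₁₀(23.5/9.4) = 7.959 dB.
L₂ = 66 − 20·log₁₀(23.5/9.4) = 66 − 7.959 = 58.04 dB(A).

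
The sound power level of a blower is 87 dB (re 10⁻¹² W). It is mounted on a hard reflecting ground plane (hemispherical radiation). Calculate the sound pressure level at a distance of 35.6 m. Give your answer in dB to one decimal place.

L_p = L_w − 10·log₁₀(2π·r²) with r = 35.6 m.
2π·r² = 7963 m², 10·log₁₀ of that is 39.011 dB.
L_p = 87 − 39.011 = 47.99 dB.

48.0 dB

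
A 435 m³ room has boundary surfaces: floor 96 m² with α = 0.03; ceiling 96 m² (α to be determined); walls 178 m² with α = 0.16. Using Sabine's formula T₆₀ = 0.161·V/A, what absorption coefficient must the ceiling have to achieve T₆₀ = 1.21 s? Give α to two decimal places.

From T₆₀ = 0.161·V/A, the target T₆₀ = 1.21 s needs A = 0.161·435/1.21 = 57.88 m².
Absorption from the other surfaces = 96·0.03 + 178·0.16 = 31.36 m², so the ceiling must supply 26.52 m² over 96 m².
α = 26.52/96 = 0.276.

0.28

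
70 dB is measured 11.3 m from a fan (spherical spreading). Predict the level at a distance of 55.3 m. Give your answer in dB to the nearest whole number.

For a point source, L₂ = L₁ − 20·log₁₀(r₂/r₁).
L₂ = 70 − 20·log₁₀(55.3/11.3) = 70 − 13.793 = 56.21 dB.

56 dB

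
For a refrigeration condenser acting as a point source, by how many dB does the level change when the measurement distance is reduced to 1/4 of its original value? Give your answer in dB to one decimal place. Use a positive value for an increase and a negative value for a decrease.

Point-source spreading: ΔL = −20·log₁₀(r₂/r₁).
ΔL = −20·log₁₀(0.25) = +12.04 dB.

+12.0 dB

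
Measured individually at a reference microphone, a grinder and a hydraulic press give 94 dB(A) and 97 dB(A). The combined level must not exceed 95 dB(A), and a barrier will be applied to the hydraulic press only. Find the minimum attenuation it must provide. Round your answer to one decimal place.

8.9 dB

Fixed contribution from the other source: Σ 10^(L/10) = 10^(94/10) = 2.512e+09 (94.00 dB(A)).
To meet 95 dB(A) overall, the treated hydraulic press may contribute at most 10^(95/10) − 2.512e+09 = 6.504e+08, i.e. 88.13 dB(A).
Required insertion loss = 97 − 88.13 = 8.87 dB.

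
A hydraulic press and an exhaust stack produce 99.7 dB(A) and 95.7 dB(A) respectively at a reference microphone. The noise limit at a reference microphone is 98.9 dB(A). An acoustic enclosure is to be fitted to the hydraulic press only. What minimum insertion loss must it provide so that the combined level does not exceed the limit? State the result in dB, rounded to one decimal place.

3.6 dB

Everything except the hydraulic press sums to 10^(95.7/10) = 3.715e+09 in linear terms, 95.70 dB(A).
The limit corresponds to 10^(98.9/10) = 7.762e+09; subtracting the fixed part leaves 4.047e+09 for the hydraulic press, i.e. 96.07 dB(A).
Required insertion loss = 99.7 − 96.07 = 3.63 dB.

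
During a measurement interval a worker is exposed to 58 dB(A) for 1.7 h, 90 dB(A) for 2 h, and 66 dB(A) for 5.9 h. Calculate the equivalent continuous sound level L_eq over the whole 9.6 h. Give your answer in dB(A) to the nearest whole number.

The energy average is taken in the linear domain: L_eq = 10·log₁₀[(Σ tᵢ·10^(Lᵢ/10))/T], T = 9.6 h.
Σ tᵢ·10^(Lᵢ/10) = 1.7·10^(58/10) + 2·10^(90/10) + 5.9·10^(66/10) = 2.025e+09.
L_eq = 10·log₁₀(2.025e+09/9.6) = 83.24 dB(A).

83 dB(A)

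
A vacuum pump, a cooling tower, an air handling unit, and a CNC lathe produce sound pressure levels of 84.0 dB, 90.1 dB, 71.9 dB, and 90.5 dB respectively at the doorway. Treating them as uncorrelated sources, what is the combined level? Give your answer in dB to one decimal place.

93.8 dB

For uncorrelated sources the intensities add, so convert each level to linear form, sum, and take 10·log₁₀ of the total.
Σ 10^(L/10) = 10^(84.0/10) + 10^(90.1/10) + 10^(71.9/10) + 10^(90.5/10) = 2.412e+09.
L_total = 10·log₁₀(2.412e+09) = 93.82 dB.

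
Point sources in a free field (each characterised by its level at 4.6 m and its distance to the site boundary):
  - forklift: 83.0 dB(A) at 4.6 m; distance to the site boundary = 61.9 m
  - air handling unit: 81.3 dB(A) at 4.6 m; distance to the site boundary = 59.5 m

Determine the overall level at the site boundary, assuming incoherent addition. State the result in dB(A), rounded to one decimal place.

Apply inverse-square spreading to bring every level to the receiver, then sum 10^(L/10).
forklift: 83.0 − 20·log₁₀(61.9/4.6) = 83.0 − 22.58 = 60.42 dB(A).
air handling unit: 81.3 − 20·log₁₀(59.5/4.6) = 81.3 − 22.24 = 59.06 dB(A).
Σ 10^(L/10) = 1.908e+06 → L_total = 10·log₁₀(1.908e+06) = 62.81 dB(A).

62.8 dB(A)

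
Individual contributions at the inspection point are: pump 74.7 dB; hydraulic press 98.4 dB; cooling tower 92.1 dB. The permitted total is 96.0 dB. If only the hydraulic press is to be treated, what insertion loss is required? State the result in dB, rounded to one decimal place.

The untreated sources together contribute 10^(74.7/10) + 10^(92.1/10) = 1.651e+09, i.e. 92.18 dB.
To meet 96.0 dB overall, the treated hydraulic press may contribute at most 10^(96.0/10) − 1.651e+09 = 2.330e+09, i.e. 93.67 dB.
Required insertion loss = 98.4 − 93.67 = 4.73 dB.

4.7 dB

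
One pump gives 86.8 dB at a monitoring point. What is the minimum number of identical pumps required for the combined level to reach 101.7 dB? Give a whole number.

31

Need L₁ + 10·log₁₀ N ≥ 101.7, i.e. log₁₀ N ≥ 1.49.
N ≥ 10^(14.9/10) = 30.903, so N = 31.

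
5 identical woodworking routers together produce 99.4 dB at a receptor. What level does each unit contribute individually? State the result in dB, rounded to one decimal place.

92.4 dB

Dividing the total intensity by 5 lowers the level by 10·log₁₀ 5 = 6.990 dB: L₁ = 99.4 − 6.990.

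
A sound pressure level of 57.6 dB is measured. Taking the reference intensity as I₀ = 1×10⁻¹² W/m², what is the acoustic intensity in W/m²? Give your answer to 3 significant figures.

5.75e-07 W/m²

I = I₀·10^(L/10) = 10⁻¹² × 10^(57.6/10) = 10^(-6.240).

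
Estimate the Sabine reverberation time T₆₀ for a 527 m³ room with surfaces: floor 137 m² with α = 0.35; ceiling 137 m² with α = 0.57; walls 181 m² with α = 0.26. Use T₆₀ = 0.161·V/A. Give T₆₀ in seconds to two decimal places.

Total absorption A = 137·0.35 + 137·0.57 + 181·0.26 = 173.10 m² sabins.
T₆₀ = 0.161·V/A = 0.161·527/173.10 = 0.490 s.

0.49 s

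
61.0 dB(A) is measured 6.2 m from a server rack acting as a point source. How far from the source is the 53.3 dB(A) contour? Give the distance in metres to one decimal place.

15.0 m

For a point source L₁ − L₂ = 20·log₁₀(r₂/r₁), so r₂ = r₁·10^((L₁−L₂)/20).
r₂ = 6.2·10^((61.0−53.3)/20) = 6.2·10^(7.7/20) = 15.04 m.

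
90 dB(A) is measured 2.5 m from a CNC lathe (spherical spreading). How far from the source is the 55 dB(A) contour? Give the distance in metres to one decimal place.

140.6 m

The 35.0 dB drop corresponds to a distance ratio of 10^(35.0/20) for a point source.
r₂ = 2.5·10^((90−55)/20) = 2.5·10^(35.0/20) = 140.59 m.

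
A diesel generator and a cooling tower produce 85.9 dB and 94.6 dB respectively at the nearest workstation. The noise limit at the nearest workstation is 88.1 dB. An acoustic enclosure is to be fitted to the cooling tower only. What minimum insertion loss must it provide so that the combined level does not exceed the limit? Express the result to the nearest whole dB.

Everything except the cooling tower sums to 10^(85.9/10) = 3.890e+08 in linear terms, 85.90 dB.
The limit corresponds to 10^(88.1/10) = 6.457e+08; subtracting the fixed part leaves 2.566e+08 for the cooling tower, i.e. 84.09 dB.
Required insertion loss = 94.6 − 84.09 = 10.51 dB.

11 dB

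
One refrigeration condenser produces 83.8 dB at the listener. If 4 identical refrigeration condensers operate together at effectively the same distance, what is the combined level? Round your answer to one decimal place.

89.8 dB

N identical incoherent sources raise the level by 10·log₁₀ N.
L_total = 83.8 + 10·log₁₀(4) = 83.8 + 6.021 = 89.82 dB.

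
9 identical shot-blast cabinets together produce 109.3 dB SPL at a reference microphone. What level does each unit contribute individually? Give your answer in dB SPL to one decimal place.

99.8 dB SPL

For N identical incoherent sources L_total = L₁ + 10·log₁₀ N, so L₁ = 109.3 − 10·log₁₀(9) = 109.3 − 9.542.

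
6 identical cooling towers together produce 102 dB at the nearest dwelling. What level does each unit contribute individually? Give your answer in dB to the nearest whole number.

94 dB

6 equal contributions raise the level by 10·log₁₀ 6 = 7.782 dB, so each unit alone gives 102 − 7.782.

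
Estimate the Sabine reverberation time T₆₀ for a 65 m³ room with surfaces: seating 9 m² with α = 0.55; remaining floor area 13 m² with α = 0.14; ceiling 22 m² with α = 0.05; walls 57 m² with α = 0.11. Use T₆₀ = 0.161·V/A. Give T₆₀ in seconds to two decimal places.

A = Σ Sᵢαᵢ = 9·0.55 + 13·0.14 + 22·0.05 + 57·0.11 = 14.14 m².
T₆₀ = 0.161 × 65 / 14.14 = 0.740 s.

0.74 s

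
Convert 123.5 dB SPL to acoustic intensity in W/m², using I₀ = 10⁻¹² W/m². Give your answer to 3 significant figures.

L = 10·log₁₀(I/I₀) ⇒ I = I₀·10^(L/10) = 10⁻¹² × 10^12.35.

2.24 W/m²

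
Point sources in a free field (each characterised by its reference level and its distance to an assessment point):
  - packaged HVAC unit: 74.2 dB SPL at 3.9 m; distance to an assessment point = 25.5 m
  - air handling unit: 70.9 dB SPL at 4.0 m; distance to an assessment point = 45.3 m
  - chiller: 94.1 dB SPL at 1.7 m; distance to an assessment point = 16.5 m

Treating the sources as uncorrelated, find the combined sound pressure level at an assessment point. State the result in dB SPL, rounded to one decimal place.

74.5 dB SPL

Apply inverse-square spreading to bring every level to the receiver, then sum 10^(L/10).
packaged HVAC unit: 74.2 − 20·log₁₀(25.5/3.9) = 74.2 − 16.31 = 57.89 dB SPL.
air handling unit: 70.9 − 20·log₁₀(45.3/4.0) = 70.9 − 21.08 = 49.82 dB SPL.
chiller: 94.1 − 20·log₁₀(16.5/1.7) = 94.1 − 19.74 = 74.36 dB SPL.
Σ 10^(L/10) = 2.800e+07 → L_total = 10·log₁₀(2.800e+07) = 74.47 dB SPL.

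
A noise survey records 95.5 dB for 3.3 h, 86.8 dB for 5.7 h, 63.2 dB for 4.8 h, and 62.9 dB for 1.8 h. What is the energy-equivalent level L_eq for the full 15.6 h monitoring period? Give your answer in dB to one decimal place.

89.7 dB

Weight each interval's intensity by its duration and average over T = 15.6 h:
Σ tᵢ·10^(Lᵢ/10) = 3.3·10^(95.5/10) + 5.7·10^(86.8/10) + 4.8·10^(63.2/10) + 1.8·10^(62.9/10) = 1.445e+10.
L_eq = 10·log₁₀(1.445e+10/15.6) = 89.67 dB.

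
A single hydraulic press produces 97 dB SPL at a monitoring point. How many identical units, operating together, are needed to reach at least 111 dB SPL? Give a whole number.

Need L₁ + 10·log₁₀ N ≥ 111, i.e. log₁₀ N ≥ 1.40.
N ≥ 10^(14.0/10) = 25.119, so N = 26.

26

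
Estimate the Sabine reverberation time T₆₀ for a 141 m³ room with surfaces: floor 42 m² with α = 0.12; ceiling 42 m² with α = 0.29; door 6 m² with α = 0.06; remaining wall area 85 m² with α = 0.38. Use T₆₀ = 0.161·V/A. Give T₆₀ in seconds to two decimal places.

0.46 s

Summing Sᵢαᵢ: 42·0.12 + 42·0.29 + 6·0.06 + 85·0.38 = 49.88 m².
T₆₀ = 0.161·V/A = 0.161·141/49.88 = 0.455 s.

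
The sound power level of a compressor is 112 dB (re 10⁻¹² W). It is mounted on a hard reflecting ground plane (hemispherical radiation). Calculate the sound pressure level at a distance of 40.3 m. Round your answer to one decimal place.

L_p = L_w − 10·log₁₀(2π·r²) with r = 40.3 m.
2π·r² = 1.02e+04 m², 10·log₁₀ of that is 40.088 dB.
L_p = 112 − 40.088 = 71.91 dB.

71.9 dB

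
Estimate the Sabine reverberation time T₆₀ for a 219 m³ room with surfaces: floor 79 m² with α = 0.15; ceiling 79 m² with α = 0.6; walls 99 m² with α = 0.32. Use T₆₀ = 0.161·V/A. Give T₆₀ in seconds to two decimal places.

Summing Sᵢαᵢ: 79·0.15 + 79·0.6 + 99·0.32 = 90.93 m².
T₆₀ = 0.161·V/A = 0.161·219/90.93 = 0.388 s.

0.39 s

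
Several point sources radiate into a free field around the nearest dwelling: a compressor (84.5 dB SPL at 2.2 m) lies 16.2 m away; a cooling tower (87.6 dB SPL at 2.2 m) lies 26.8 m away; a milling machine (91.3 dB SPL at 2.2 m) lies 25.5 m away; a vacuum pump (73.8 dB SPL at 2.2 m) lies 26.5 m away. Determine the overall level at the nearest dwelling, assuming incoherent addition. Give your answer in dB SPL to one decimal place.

72.9 dB SPL

Propagate each source to the receiver with L = L_ref − 20·log₁₀(r/r_ref), then add intensities.
compressor: 84.5 − 20·log₁₀(16.2/2.2) = 84.5 − 17.34 = 67.16 dB SPL.
cooling tower: 87.6 − 20·log₁₀(26.8/2.2) = 87.6 − 21.71 = 65.89 dB SPL.
milling machine: 91.3 − 20·log₁₀(25.5/2.2) = 91.3 − 21.28 = 70.02 dB SPL.
vacuum pump: 73.8 − 20·log₁₀(26.5/2.2) = 73.8 − 21.62 = 52.18 dB SPL.
Σ 10^(L/10) = 1.928e+07 → L_total = 10·log₁₀(1.928e+07) = 72.85 dB SPL.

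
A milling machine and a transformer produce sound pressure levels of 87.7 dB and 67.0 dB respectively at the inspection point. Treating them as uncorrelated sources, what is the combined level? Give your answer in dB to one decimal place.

87.7 dB

For uncorrelated sources the intensities add, so convert each level to linear form, sum, and take 10·log₁₀ of the total.
Σ 10^(L/10) = 10^(87.7/10) + 10^(67.0/10) = 5.939e+08.
L_total = 10·log₁₀(5.939e+08) = 87.74 dB.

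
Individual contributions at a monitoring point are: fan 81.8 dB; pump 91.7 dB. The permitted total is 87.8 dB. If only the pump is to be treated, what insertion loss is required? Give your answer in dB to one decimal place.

5.2 dB

Everything except the pump sums to 10^(81.8/10) = 1.514e+08 in linear terms, 81.80 dB.
To meet 87.8 dB overall, the treated pump may contribute at most 10^(87.8/10) − 1.514e+08 = 4.512e+08, i.e. 86.54 dB.
So the pump must be reduced from 91.7 to 86.54 dB: IL = 5.16 dB.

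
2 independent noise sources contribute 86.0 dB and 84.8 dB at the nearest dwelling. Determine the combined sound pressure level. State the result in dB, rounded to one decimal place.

For uncorrelated sources the intensities add, so convert each level to linear form, sum, and take 10·log₁₀ of the total.
Σ 10^(L/10) = 10^(86.0/10) + 10^(84.8/10) = 7.001e+08.
L_total = 10·log₁₀(7.001e+08) = 88.45 dB.

88.5 dB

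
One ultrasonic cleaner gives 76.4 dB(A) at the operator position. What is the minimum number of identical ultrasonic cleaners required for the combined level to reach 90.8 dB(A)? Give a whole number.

Need L₁ + 10·log₁₀ N ≥ 90.8, i.e. log₁₀ N ≥ 1.44.
N ≥ 10^(14.4/10) = 27.542, so N = 28.

28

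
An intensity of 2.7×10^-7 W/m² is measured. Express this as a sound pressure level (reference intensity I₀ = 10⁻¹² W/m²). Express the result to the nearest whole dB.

54 dB

Dividing by I₀ shifts the exponent by 12: I/I₀ = 2.7×10^5.
L = 10·(0.4314 + 5) = 54.31 dB.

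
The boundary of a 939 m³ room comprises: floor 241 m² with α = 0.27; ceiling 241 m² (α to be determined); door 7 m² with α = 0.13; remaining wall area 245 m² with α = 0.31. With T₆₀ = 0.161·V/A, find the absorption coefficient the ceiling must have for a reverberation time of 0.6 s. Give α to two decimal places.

Required total absorption A = 0.161·939/0.6 = 251.97 m².
Absorption from the other surfaces = 241·0.27 + 7·0.13 + 245·0.31 = 141.93 m², so the ceiling must supply 110.03 m² over 241 m².
α = 110.03/241 = 0.457.

0.46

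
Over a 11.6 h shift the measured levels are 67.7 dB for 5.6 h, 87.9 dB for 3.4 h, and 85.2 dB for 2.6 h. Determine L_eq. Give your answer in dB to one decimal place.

84.1 dB

L_eq = 10·log₁₀[(1/T)·Σ tᵢ·10^(Lᵢ/10)] with T = 11.6 h.
Σ tᵢ·10^(Lᵢ/10) = 5.6·10^(67.7/10) + 3.4·10^(87.9/10) + 2.6·10^(85.2/10) = 2.990e+09.
L_eq = 10·log₁₀(2.990e+09/11.6) = 84.11 dB.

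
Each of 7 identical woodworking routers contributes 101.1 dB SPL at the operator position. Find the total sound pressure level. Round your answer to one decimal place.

109.6 dB SPL

N identical incoherent sources raise the level by 10·log₁₀ N.
L_total = 101.1 + 10·log₁₀(7) = 101.1 + 8.451 = 109.55 dB SPL.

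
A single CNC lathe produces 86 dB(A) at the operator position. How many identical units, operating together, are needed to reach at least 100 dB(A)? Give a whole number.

26

The shortfall is 100 − 86 = 14.0 dB, and N units add 10·log₁₀ N, so need 10·log₁₀ N ≥ 14.0.
N ≥ 10^(14.0/10) = 25.119, so N = 26.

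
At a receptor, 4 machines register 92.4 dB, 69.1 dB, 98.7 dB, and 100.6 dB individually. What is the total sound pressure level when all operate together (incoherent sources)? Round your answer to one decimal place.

For uncorrelated sources the intensities add, so convert each level to linear form, sum, and take 10·log₁₀ of the total.
Σ 10^(L/10) = 10^(92.4/10) + 10^(69.1/10) + 10^(98.7/10) + 10^(100.6/10) = 2.064e+10.
L_total = 10·log₁₀(2.064e+10) = 103.15 dB.

103.1 dB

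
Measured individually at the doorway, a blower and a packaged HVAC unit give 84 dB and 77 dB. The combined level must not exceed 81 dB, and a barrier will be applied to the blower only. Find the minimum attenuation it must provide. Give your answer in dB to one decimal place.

5.2 dB

The untreated sources together contribute 10^(77/10) = 5.012e+07, i.e. 77.00 dB.
To meet 81 dB overall, the treated blower may contribute at most 10^(81/10) − 5.012e+07 = 7.577e+07, i.e. 78.80 dB.
Required insertion loss = 84 − 78.80 = 5.20 dB.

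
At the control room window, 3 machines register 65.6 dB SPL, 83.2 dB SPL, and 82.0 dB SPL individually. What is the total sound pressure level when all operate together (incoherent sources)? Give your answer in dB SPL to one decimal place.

85.7 dB SPL

For uncorrelated sources the intensities add, so convert each level to linear form, sum, and take 10·log₁₀ of the total.
Σ 10^(L/10) = 10^(65.6/10) + 10^(83.2/10) + 10^(82.0/10) = 3.710e+08.
L_total = 10·log₁₀(3.710e+08) = 85.69 dB SPL.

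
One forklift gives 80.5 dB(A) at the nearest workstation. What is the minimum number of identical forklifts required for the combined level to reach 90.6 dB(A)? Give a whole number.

11

N identical sources give L₁ + 10·log₁₀ N, so require 10·log₁₀ N ≥ 90.6 − 80.5 = 10.1 dB.
N ≥ 10^(10.1/10) = 10.233, so N = 11.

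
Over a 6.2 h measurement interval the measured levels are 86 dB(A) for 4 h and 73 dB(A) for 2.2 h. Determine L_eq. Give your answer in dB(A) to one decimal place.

Weight each interval's intensity by its duration and average over T = 6.2 h:
Σ tᵢ·10^(Lᵢ/10) = 4·10^(86/10) + 2.2·10^(73/10) = 1.636e+09.
L_eq = 10·log₁₀(1.636e+09/6.2) = 84.21 dB(A).

84.2 dB(A)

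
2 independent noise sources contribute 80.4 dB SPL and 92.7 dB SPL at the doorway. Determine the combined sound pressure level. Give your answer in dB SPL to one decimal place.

92.9 dB SPL

Incoherent sources combine by intensity addition: L_total = 10·log₁₀(Σ 10^(L_i/10)).
Σ 10^(L/10) = 10^(80.4/10) + 10^(92.7/10) = 1.972e+09.
L_total = 10·log₁₀(1.972e+09) = 92.95 dB SPL.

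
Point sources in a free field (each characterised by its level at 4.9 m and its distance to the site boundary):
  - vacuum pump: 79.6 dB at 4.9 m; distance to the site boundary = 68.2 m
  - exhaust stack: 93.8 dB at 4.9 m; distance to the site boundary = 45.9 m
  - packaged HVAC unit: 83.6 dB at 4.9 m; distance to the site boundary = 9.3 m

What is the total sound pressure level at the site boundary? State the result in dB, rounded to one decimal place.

79.6 dB

Apply inverse-square spreading to bring every level to the receiver, then sum 10^(L/10).
vacuum pump: 79.6 − 20·log₁₀(68.2/4.9) = 79.6 − 22.87 = 56.73 dB.
exhaust stack: 93.8 − 20·log₁₀(45.9/4.9) = 93.8 − 19.43 = 74.37 dB.
packaged HVAC unit: 83.6 − 20·log₁₀(9.3/4.9) = 83.6 − 5.57 = 78.03 dB.
Σ 10^(L/10) = 9.140e+07 → L_total = 10·log₁₀(9.140e+07) = 79.61 dB.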